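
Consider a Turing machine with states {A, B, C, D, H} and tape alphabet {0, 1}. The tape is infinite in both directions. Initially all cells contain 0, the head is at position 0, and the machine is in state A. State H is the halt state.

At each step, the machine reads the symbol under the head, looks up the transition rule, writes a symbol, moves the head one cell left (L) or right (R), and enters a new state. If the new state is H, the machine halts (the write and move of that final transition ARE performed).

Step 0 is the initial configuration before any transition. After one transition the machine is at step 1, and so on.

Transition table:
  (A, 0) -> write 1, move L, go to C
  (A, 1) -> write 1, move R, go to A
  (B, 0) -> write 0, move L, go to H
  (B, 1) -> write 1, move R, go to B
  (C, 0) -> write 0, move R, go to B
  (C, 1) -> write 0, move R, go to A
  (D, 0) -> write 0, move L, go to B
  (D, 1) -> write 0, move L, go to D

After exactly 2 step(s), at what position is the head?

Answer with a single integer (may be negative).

Step 1: in state A at pos 0, read 0 -> (A,0)->write 1,move L,goto C. Now: state=C, head=-1, tape[-2..1]=0010 (head:  ^)
Step 2: in state C at pos -1, read 0 -> (C,0)->write 0,move R,goto B. Now: state=B, head=0, tape[-2..1]=0010 (head:   ^)

Answer: 0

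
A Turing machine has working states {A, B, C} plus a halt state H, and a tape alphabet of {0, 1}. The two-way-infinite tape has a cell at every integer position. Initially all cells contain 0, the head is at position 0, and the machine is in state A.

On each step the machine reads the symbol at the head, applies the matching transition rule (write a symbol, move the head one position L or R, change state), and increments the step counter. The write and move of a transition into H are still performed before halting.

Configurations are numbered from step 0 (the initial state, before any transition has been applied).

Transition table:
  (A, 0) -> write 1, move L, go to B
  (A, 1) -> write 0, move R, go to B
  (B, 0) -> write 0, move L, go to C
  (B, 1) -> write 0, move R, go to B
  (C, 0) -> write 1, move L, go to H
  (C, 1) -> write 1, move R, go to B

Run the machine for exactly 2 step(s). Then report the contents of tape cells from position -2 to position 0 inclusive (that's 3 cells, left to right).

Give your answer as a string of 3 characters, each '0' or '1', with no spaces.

Answer: 001

Derivation:
Step 1: in state A at pos 0, read 0 -> (A,0)->write 1,move L,goto B. Now: state=B, head=-1, tape[-2..1]=0010 (head:  ^)
Step 2: in state B at pos -1, read 0 -> (B,0)->write 0,move L,goto C. Now: state=C, head=-2, tape[-3..1]=00010 (head:  ^)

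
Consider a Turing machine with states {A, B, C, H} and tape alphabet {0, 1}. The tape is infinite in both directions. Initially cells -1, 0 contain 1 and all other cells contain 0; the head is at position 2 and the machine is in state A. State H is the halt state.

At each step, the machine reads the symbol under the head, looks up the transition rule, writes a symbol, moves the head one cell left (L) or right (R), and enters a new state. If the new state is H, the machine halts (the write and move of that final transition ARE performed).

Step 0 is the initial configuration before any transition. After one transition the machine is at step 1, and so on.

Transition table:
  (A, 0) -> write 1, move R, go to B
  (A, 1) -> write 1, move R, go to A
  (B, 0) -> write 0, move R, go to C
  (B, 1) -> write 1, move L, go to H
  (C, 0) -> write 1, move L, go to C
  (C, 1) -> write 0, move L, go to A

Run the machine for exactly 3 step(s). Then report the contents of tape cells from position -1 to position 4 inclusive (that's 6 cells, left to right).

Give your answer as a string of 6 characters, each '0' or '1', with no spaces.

Step 1: in state A at pos 2, read 0 -> (A,0)->write 1,move R,goto B. Now: state=B, head=3, tape[-2..4]=0110100 (head:      ^)
Step 2: in state B at pos 3, read 0 -> (B,0)->write 0,move R,goto C. Now: state=C, head=4, tape[-2..5]=01101000 (head:       ^)
Step 3: in state C at pos 4, read 0 -> (C,0)->write 1,move L,goto C. Now: state=C, head=3, tape[-2..5]=01101010 (head:      ^)

Answer: 110101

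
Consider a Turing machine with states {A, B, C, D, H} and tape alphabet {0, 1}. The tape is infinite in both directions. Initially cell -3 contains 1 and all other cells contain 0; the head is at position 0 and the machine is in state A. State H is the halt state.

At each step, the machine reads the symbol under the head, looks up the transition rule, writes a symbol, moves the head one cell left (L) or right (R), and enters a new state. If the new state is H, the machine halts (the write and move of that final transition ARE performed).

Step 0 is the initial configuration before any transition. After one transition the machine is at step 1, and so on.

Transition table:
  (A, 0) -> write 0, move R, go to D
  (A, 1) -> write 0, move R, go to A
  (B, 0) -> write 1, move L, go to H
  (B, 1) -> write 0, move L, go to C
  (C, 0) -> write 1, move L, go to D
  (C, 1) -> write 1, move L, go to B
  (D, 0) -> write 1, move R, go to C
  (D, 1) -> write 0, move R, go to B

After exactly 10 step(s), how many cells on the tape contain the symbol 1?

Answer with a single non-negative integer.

Step 1: in state A at pos 0, read 0 -> (A,0)->write 0,move R,goto D. Now: state=D, head=1, tape[-4..2]=0100000 (head:      ^)
Step 2: in state D at pos 1, read 0 -> (D,0)->write 1,move R,goto C. Now: state=C, head=2, tape[-4..3]=01000100 (head:       ^)
Step 3: in state C at pos 2, read 0 -> (C,0)->write 1,move L,goto D. Now: state=D, head=1, tape[-4..3]=01000110 (head:      ^)
Step 4: in state D at pos 1, read 1 -> (D,1)->write 0,move R,goto B. Now: state=B, head=2, tape[-4..3]=01000010 (head:       ^)
Step 5: in state B at pos 2, read 1 -> (B,1)->write 0,move L,goto C. Now: state=C, head=1, tape[-4..3]=01000000 (head:      ^)
Step 6: in state C at pos 1, read 0 -> (C,0)->write 1,move L,goto D. Now: state=D, head=0, tape[-4..3]=01000100 (head:     ^)
Step 7: in state D at pos 0, read 0 -> (D,0)->write 1,move R,goto C. Now: state=C, head=1, tape[-4..3]=01001100 (head:      ^)
Step 8: in state C at pos 1, read 1 -> (C,1)->write 1,move L,goto B. Now: state=B, head=0, tape[-4..3]=01001100 (head:     ^)
Step 9: in state B at pos 0, read 1 -> (B,1)->write 0,move L,goto C. Now: state=C, head=-1, tape[-4..3]=01000100 (head:    ^)
Step 10: in state C at pos -1, read 0 -> (C,0)->write 1,move L,goto D. Now: state=D, head=-2, tape[-4..3]=01010100 (head:   ^)
Cells containing 1 after step 10: {-3, -1, 1} -> 3 cell(s)

Answer: 3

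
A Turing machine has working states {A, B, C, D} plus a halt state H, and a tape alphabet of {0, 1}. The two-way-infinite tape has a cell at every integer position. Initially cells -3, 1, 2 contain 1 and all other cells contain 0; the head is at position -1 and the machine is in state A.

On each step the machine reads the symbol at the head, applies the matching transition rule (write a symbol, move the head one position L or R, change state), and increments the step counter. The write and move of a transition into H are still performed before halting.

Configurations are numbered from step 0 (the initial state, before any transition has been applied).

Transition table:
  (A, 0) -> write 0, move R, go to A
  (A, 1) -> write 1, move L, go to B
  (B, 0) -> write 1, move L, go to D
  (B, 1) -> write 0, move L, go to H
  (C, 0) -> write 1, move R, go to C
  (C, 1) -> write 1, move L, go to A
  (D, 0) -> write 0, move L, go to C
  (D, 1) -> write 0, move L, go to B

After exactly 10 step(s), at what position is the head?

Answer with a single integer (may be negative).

Answer: -3

Derivation:
Step 1: in state A at pos -1, read 0 -> (A,0)->write 0,move R,goto A. Now: state=A, head=0, tape[-4..3]=01000110 (head:     ^)
Step 2: in state A at pos 0, read 0 -> (A,0)->write 0,move R,goto A. Now: state=A, head=1, tape[-4..3]=01000110 (head:      ^)
Step 3: in state A at pos 1, read 1 -> (A,1)->write 1,move L,goto B. Now: state=B, head=0, tape[-4..3]=01000110 (head:     ^)
Step 4: in state B at pos 0, read 0 -> (B,0)->write 1,move L,goto D. Now: state=D, head=-1, tape[-4..3]=01001110 (head:    ^)
Step 5: in state D at pos -1, read 0 -> (D,0)->write 0,move L,goto C. Now: state=C, head=-2, tape[-4..3]=01001110 (head:   ^)
Step 6: in state C at pos -2, read 0 -> (C,0)->write 1,move R,goto C. Now: state=C, head=-1, tape[-4..3]=01101110 (head:    ^)
Step 7: in state C at pos -1, read 0 -> (C,0)->write 1,move R,goto C. Now: state=C, head=0, tape[-4..3]=01111110 (head:     ^)
Step 8: in state C at pos 0, read 1 -> (C,1)->write 1,move L,goto A. Now: state=A, head=-1, tape[-4..3]=01111110 (head:    ^)
Step 9: in state A at pos -1, read 1 -> (A,1)->write 1,move L,goto B. Now: state=B, head=-2, tape[-4..3]=01111110 (head:   ^)
Step 10: in state B at pos -2, read 1 -> (B,1)->write 0,move L,goto H. Now: state=H, head=-3, tape[-4..3]=01011110 (head:  ^)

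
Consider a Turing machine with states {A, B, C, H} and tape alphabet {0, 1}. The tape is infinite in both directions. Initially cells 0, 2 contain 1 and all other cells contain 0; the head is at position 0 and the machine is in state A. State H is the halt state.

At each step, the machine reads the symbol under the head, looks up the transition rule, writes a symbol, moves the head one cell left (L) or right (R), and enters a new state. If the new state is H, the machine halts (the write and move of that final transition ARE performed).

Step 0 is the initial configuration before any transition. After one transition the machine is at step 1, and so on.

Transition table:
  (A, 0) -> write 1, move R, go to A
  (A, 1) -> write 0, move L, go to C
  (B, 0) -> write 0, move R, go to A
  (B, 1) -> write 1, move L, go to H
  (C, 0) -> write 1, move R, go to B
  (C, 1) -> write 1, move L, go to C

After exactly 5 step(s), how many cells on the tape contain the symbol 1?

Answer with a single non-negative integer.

Step 1: in state A at pos 0, read 1 -> (A,1)->write 0,move L,goto C. Now: state=C, head=-1, tape[-2..3]=000010 (head:  ^)
Step 2: in state C at pos -1, read 0 -> (C,0)->write 1,move R,goto B. Now: state=B, head=0, tape[-2..3]=010010 (head:   ^)
Step 3: in state B at pos 0, read 0 -> (B,0)->write 0,move R,goto A. Now: state=A, head=1, tape[-2..3]=010010 (head:    ^)
Step 4: in state A at pos 1, read 0 -> (A,0)->write 1,move R,goto A. Now: state=A, head=2, tape[-2..3]=010110 (head:     ^)
Step 5: in state A at pos 2, read 1 -> (A,1)->write 0,move L,goto C. Now: state=C, head=1, tape[-2..3]=010100 (head:    ^)
Cells containing 1 after step 5: {-1, 1} -> 2 cell(s)

Answer: 2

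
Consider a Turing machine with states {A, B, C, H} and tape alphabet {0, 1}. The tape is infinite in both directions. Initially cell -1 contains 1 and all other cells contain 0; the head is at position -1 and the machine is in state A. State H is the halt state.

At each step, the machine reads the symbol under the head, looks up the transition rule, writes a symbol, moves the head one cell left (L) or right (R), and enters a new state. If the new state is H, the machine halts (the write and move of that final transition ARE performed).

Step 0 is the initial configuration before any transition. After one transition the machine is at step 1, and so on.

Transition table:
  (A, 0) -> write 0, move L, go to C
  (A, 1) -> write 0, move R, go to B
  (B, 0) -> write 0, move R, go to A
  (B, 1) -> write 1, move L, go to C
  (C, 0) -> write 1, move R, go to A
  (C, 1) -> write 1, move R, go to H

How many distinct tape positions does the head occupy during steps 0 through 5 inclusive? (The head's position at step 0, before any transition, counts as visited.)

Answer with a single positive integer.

Answer: 3

Derivation:
Step 1: in state A at pos -1, read 1 -> (A,1)->write 0,move R,goto B. Now: state=B, head=0, tape[-2..1]=0000 (head:   ^)
Step 2: in state B at pos 0, read 0 -> (B,0)->write 0,move R,goto A. Now: state=A, head=1, tape[-2..2]=00000 (head:    ^)
Step 3: in state A at pos 1, read 0 -> (A,0)->write 0,move L,goto C. Now: state=C, head=0, tape[-2..2]=00000 (head:   ^)
Step 4: in state C at pos 0, read 0 -> (C,0)->write 1,move R,goto A. Now: state=A, head=1, tape[-2..2]=00100 (head:    ^)
Step 5: in state A at pos 1, read 0 -> (A,0)->write 0,move L,goto C. Now: state=C, head=0, tape[-2..2]=00100 (head:   ^)
Head positions at steps 0..5: starting at -1, distinct positions visited = {-1, 0, 1} -> 3 position(s)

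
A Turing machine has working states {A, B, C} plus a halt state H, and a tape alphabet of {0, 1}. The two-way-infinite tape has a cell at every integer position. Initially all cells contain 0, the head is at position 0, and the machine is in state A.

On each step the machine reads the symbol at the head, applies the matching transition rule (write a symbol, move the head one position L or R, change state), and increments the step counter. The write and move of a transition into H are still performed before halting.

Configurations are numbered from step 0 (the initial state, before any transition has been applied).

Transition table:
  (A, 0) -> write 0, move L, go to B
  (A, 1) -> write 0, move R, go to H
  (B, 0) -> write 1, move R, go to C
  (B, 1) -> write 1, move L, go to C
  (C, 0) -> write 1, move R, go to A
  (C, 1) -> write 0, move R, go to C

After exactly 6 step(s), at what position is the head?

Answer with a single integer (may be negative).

Answer: 0

Derivation:
Step 1: in state A at pos 0, read 0 -> (A,0)->write 0,move L,goto B. Now: state=B, head=-1, tape[-2..1]=0000 (head:  ^)
Step 2: in state B at pos -1, read 0 -> (B,0)->write 1,move R,goto C. Now: state=C, head=0, tape[-2..1]=0100 (head:   ^)
Step 3: in state C at pos 0, read 0 -> (C,0)->write 1,move R,goto A. Now: state=A, head=1, tape[-2..2]=01100 (head:    ^)
Step 4: in state A at pos 1, read 0 -> (A,0)->write 0,move L,goto B. Now: state=B, head=0, tape[-2..2]=01100 (head:   ^)
Step 5: in state B at pos 0, read 1 -> (B,1)->write 1,move L,goto C. Now: state=C, head=-1, tape[-2..2]=01100 (head:  ^)
Step 6: in state C at pos -1, read 1 -> (C,1)->write 0,move R,goto C. Now: state=C, head=0, tape[-2..2]=00100 (head:   ^)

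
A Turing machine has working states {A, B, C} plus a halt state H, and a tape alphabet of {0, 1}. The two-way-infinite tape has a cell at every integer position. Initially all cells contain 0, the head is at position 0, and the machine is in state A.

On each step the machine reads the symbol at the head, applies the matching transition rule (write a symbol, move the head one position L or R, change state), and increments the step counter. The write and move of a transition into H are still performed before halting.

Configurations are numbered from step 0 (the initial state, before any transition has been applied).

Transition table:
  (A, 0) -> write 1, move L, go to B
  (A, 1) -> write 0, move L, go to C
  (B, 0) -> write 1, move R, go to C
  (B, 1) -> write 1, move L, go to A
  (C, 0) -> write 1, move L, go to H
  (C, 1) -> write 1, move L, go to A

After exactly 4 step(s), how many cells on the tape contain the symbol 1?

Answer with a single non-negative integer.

Answer: 1

Derivation:
Step 1: in state A at pos 0, read 0 -> (A,0)->write 1,move L,goto B. Now: state=B, head=-1, tape[-2..1]=0010 (head:  ^)
Step 2: in state B at pos -1, read 0 -> (B,0)->write 1,move R,goto C. Now: state=C, head=0, tape[-2..1]=0110 (head:   ^)
Step 3: in state C at pos 0, read 1 -> (C,1)->write 1,move L,goto A. Now: state=A, head=-1, tape[-2..1]=0110 (head:  ^)
Step 4: in state A at pos -1, read 1 -> (A,1)->write 0,move L,goto C. Now: state=C, head=-2, tape[-3..1]=00010 (head:  ^)
Cells containing 1 after step 4: {0} -> 1 cell(s)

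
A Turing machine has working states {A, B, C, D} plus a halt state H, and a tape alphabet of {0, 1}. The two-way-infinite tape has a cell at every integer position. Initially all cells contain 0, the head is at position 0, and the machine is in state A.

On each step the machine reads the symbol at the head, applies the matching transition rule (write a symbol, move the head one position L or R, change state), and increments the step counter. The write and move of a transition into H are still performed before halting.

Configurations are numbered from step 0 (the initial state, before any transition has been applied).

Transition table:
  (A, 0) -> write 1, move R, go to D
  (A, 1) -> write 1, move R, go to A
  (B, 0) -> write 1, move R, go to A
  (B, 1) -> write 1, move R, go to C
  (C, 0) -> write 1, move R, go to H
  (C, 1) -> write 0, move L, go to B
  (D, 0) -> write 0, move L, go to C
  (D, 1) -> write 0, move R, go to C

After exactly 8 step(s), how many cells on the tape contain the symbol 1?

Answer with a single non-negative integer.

Step 1: in state A at pos 0, read 0 -> (A,0)->write 1,move R,goto D. Now: state=D, head=1, tape[-1..2]=0100 (head:   ^)
Step 2: in state D at pos 1, read 0 -> (D,0)->write 0,move L,goto C. Now: state=C, head=0, tape[-1..2]=0100 (head:  ^)
Step 3: in state C at pos 0, read 1 -> (C,1)->write 0,move L,goto B. Now: state=B, head=-1, tape[-2..2]=00000 (head:  ^)
Step 4: in state B at pos -1, read 0 -> (B,0)->write 1,move R,goto A. Now: state=A, head=0, tape[-2..2]=01000 (head:   ^)
Step 5: in state A at pos 0, read 0 -> (A,0)->write 1,move R,goto D. Now: state=D, head=1, tape[-2..2]=01100 (head:    ^)
Step 6: in state D at pos 1, read 0 -> (D,0)->write 0,move L,goto C. Now: state=C, head=0, tape[-2..2]=01100 (head:   ^)
Step 7: in state C at pos 0, read 1 -> (C,1)->write 0,move L,goto B. Now: state=B, head=-1, tape[-2..2]=01000 (head:  ^)
Step 8: in state B at pos -1, read 1 -> (B,1)->write 1,move R,goto C. Now: state=C, head=0, tape[-2..2]=01000 (head:   ^)
Cells containing 1 after step 8: {-1} -> 1 cell(s)

Answer: 1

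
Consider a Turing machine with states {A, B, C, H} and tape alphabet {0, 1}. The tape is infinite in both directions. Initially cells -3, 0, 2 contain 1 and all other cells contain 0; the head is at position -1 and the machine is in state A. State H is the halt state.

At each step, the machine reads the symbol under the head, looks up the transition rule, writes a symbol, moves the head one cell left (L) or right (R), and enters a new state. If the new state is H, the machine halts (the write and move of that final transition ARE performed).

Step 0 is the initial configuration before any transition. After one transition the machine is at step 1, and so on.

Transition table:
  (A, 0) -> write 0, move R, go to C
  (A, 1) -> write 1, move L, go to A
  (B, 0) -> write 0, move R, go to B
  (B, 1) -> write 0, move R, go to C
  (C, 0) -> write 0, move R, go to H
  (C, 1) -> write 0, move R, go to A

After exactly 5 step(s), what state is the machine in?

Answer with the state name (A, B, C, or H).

Step 1: in state A at pos -1, read 0 -> (A,0)->write 0,move R,goto C. Now: state=C, head=0, tape[-4..3]=01001010 (head:     ^)
Step 2: in state C at pos 0, read 1 -> (C,1)->write 0,move R,goto A. Now: state=A, head=1, tape[-4..3]=01000010 (head:      ^)
Step 3: in state A at pos 1, read 0 -> (A,0)->write 0,move R,goto C. Now: state=C, head=2, tape[-4..3]=01000010 (head:       ^)
Step 4: in state C at pos 2, read 1 -> (C,1)->write 0,move R,goto A. Now: state=A, head=3, tape[-4..4]=010000000 (head:        ^)
Step 5: in state A at pos 3, read 0 -> (A,0)->write 0,move R,goto C. Now: state=C, head=4, tape[-4..5]=0100000000 (head:         ^)

Answer: C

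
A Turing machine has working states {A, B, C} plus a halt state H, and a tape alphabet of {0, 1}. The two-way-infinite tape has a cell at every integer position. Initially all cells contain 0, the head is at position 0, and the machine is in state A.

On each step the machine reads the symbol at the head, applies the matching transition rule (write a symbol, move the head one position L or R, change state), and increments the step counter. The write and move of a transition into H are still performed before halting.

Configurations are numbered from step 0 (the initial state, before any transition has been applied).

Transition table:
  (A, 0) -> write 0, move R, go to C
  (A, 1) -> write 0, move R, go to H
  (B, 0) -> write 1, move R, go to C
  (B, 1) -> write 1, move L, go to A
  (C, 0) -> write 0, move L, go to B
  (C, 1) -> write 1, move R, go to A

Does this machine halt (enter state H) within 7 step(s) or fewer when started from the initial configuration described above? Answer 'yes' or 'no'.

Step 1: in state A at pos 0, read 0 -> (A,0)->write 0,move R,goto C. Now: state=C, head=1, tape[-1..2]=0000 (head:   ^)
Step 2: in state C at pos 1, read 0 -> (C,0)->write 0,move L,goto B. Now: state=B, head=0, tape[-1..2]=0000 (head:  ^)
Step 3: in state B at pos 0, read 0 -> (B,0)->write 1,move R,goto C. Now: state=C, head=1, tape[-1..2]=0100 (head:   ^)
Step 4: in state C at pos 1, read 0 -> (C,0)->write 0,move L,goto B. Now: state=B, head=0, tape[-1..2]=0100 (head:  ^)
Step 5: in state B at pos 0, read 1 -> (B,1)->write 1,move L,goto A. Now: state=A, head=-1, tape[-2..2]=00100 (head:  ^)
Step 6: in state A at pos -1, read 0 -> (A,0)->write 0,move R,goto C. Now: state=C, head=0, tape[-2..2]=00100 (head:   ^)
Step 7: in state C at pos 0, read 1 -> (C,1)->write 1,move R,goto A. Now: state=A, head=1, tape[-2..2]=00100 (head:    ^)
After 7 step(s): state = A (not H) -> not halted within 7 -> no

Answer: no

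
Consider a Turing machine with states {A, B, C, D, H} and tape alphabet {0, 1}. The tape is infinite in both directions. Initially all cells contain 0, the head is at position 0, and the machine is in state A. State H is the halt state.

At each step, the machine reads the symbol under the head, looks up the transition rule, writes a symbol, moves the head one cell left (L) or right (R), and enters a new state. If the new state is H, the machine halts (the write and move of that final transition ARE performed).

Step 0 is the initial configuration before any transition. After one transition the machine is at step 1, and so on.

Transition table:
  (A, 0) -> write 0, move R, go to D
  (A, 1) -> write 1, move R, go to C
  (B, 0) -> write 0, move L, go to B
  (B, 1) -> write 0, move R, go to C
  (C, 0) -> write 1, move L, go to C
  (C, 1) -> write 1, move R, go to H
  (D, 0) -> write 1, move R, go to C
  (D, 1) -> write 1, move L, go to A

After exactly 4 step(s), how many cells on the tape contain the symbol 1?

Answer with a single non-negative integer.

Step 1: in state A at pos 0, read 0 -> (A,0)->write 0,move R,goto D. Now: state=D, head=1, tape[-1..2]=0000 (head:   ^)
Step 2: in state D at pos 1, read 0 -> (D,0)->write 1,move R,goto C. Now: state=C, head=2, tape[-1..3]=00100 (head:    ^)
Step 3: in state C at pos 2, read 0 -> (C,0)->write 1,move L,goto C. Now: state=C, head=1, tape[-1..3]=00110 (head:   ^)
Step 4: in state C at pos 1, read 1 -> (C,1)->write 1,move R,goto H. Now: state=H, head=2, tape[-1..3]=00110 (head:    ^)
Cells containing 1 after step 4: {1, 2} -> 2 cell(s)

Answer: 2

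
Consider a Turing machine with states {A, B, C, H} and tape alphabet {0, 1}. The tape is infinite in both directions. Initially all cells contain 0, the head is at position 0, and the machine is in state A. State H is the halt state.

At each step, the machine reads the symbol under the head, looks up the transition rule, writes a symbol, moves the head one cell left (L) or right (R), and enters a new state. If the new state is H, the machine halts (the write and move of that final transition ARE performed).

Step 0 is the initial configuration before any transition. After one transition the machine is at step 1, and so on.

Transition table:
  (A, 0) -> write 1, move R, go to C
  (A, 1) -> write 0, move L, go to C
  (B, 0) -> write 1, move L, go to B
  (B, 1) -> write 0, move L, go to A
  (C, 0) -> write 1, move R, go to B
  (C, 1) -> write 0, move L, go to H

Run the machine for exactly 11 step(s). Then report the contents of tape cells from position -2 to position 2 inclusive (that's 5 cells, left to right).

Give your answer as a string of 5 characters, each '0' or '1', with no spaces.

Answer: 11001

Derivation:
Step 1: in state A at pos 0, read 0 -> (A,0)->write 1,move R,goto C. Now: state=C, head=1, tape[-1..2]=0100 (head:   ^)
Step 2: in state C at pos 1, read 0 -> (C,0)->write 1,move R,goto B. Now: state=B, head=2, tape[-1..3]=01100 (head:    ^)
Step 3: in state B at pos 2, read 0 -> (B,0)->write 1,move L,goto B. Now: state=B, head=1, tape[-1..3]=01110 (head:   ^)
Step 4: in state B at pos 1, read 1 -> (B,1)->write 0,move L,goto A. Now: state=A, head=0, tape[-1..3]=01010 (head:  ^)
Step 5: in state A at pos 0, read 1 -> (A,1)->write 0,move L,goto C. Now: state=C, head=-1, tape[-2..3]=000010 (head:  ^)
Step 6: in state C at pos -1, read 0 -> (C,0)->write 1,move R,goto B. Now: state=B, head=0, tape[-2..3]=010010 (head:   ^)
Step 7: in state B at pos 0, read 0 -> (B,0)->write 1,move L,goto B. Now: state=B, head=-1, tape[-2..3]=011010 (head:  ^)
Step 8: in state B at pos -1, read 1 -> (B,1)->write 0,move L,goto A. Now: state=A, head=-2, tape[-3..3]=0001010 (head:  ^)
Step 9: in state A at pos -2, read 0 -> (A,0)->write 1,move R,goto C. Now: state=C, head=-1, tape[-3..3]=0101010 (head:   ^)
Step 10: in state C at pos -1, read 0 -> (C,0)->write 1,move R,goto B. Now: state=B, head=0, tape[-3..3]=0111010 (head:    ^)
Step 11: in state B at pos 0, read 1 -> (B,1)->write 0,move L,goto A. Now: state=A, head=-1, tape[-3..3]=0110010 (head:   ^)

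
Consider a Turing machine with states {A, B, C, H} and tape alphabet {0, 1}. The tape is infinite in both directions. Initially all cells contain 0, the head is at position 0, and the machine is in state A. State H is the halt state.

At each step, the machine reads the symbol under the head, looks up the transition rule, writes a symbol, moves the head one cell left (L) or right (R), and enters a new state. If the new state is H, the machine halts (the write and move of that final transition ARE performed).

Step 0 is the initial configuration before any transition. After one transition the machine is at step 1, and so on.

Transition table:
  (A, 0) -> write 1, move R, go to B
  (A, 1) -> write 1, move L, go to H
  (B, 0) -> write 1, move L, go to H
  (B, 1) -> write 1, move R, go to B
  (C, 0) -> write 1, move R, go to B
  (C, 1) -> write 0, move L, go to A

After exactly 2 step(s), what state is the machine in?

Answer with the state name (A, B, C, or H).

Step 1: in state A at pos 0, read 0 -> (A,0)->write 1,move R,goto B. Now: state=B, head=1, tape[-1..2]=0100 (head:   ^)
Step 2: in state B at pos 1, read 0 -> (B,0)->write 1,move L,goto H. Now: state=H, head=0, tape[-1..2]=0110 (head:  ^)

Answer: H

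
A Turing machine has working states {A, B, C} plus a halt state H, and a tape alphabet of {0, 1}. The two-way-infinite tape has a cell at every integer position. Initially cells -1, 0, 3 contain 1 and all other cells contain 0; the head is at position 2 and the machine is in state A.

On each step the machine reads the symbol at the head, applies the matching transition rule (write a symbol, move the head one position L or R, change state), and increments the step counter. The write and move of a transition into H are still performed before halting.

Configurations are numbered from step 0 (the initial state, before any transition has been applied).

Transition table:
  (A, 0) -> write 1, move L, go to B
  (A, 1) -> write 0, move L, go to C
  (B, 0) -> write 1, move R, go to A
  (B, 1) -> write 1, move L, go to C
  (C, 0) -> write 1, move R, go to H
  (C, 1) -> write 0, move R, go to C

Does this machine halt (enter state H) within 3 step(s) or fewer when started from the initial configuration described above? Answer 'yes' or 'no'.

Answer: no

Derivation:
Step 1: in state A at pos 2, read 0 -> (A,0)->write 1,move L,goto B. Now: state=B, head=1, tape[-2..4]=0110110 (head:    ^)
Step 2: in state B at pos 1, read 0 -> (B,0)->write 1,move R,goto A. Now: state=A, head=2, tape[-2..4]=0111110 (head:     ^)
Step 3: in state A at pos 2, read 1 -> (A,1)->write 0,move L,goto C. Now: state=C, head=1, tape[-2..4]=0111010 (head:    ^)
After 3 step(s): state = C (not H) -> not halted within 3 -> no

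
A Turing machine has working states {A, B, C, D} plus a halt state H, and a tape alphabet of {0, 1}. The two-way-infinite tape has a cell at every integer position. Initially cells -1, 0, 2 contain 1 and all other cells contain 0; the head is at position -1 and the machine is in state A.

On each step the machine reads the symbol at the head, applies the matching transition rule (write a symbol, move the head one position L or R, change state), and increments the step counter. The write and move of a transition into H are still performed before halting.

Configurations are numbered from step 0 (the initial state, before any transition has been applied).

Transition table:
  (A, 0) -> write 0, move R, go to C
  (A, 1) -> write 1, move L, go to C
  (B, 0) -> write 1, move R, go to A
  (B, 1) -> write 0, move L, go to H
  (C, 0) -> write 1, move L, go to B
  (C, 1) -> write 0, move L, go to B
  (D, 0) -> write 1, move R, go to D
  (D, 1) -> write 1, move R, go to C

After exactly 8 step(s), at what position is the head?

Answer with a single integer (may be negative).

Step 1: in state A at pos -1, read 1 -> (A,1)->write 1,move L,goto C. Now: state=C, head=-2, tape[-3..3]=0011010 (head:  ^)
Step 2: in state C at pos -2, read 0 -> (C,0)->write 1,move L,goto B. Now: state=B, head=-3, tape[-4..3]=00111010 (head:  ^)
Step 3: in state B at pos -3, read 0 -> (B,0)->write 1,move R,goto A. Now: state=A, head=-2, tape[-4..3]=01111010 (head:   ^)
Step 4: in state A at pos -2, read 1 -> (A,1)->write 1,move L,goto C. Now: state=C, head=-3, tape[-4..3]=01111010 (head:  ^)
Step 5: in state C at pos -3, read 1 -> (C,1)->write 0,move L,goto B. Now: state=B, head=-4, tape[-5..3]=000111010 (head:  ^)
Step 6: in state B at pos -4, read 0 -> (B,0)->write 1,move R,goto A. Now: state=A, head=-3, tape[-5..3]=010111010 (head:   ^)
Step 7: in state A at pos -3, read 0 -> (A,0)->write 0,move R,goto C. Now: state=C, head=-2, tape[-5..3]=010111010 (head:    ^)
Step 8: in state C at pos -2, read 1 -> (C,1)->write 0,move L,goto B. Now: state=B, head=-3, tape[-5..3]=010011010 (head:   ^)

Answer: -3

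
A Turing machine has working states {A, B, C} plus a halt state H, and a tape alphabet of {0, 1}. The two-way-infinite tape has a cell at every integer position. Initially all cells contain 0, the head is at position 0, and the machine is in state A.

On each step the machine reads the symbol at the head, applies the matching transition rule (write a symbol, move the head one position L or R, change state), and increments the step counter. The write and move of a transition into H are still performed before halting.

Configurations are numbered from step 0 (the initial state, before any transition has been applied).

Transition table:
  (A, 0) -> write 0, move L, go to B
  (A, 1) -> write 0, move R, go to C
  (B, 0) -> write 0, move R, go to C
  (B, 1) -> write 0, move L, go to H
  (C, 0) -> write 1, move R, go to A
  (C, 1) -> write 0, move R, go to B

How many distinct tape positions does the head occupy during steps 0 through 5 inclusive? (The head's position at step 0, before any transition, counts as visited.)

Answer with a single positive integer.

Answer: 3

Derivation:
Step 1: in state A at pos 0, read 0 -> (A,0)->write 0,move L,goto B. Now: state=B, head=-1, tape[-2..1]=0000 (head:  ^)
Step 2: in state B at pos -1, read 0 -> (B,0)->write 0,move R,goto C. Now: state=C, head=0, tape[-2..1]=0000 (head:   ^)
Step 3: in state C at pos 0, read 0 -> (C,0)->write 1,move R,goto A. Now: state=A, head=1, tape[-2..2]=00100 (head:    ^)
Step 4: in state A at pos 1, read 0 -> (A,0)->write 0,move L,goto B. Now: state=B, head=0, tape[-2..2]=00100 (head:   ^)
Step 5: in state B at pos 0, read 1 -> (B,1)->write 0,move L,goto H. Now: state=H, head=-1, tape[-2..2]=00000 (head:  ^)
Head positions at steps 0..5: starting at 0, distinct positions visited = {-1, 0, 1} -> 3 position(s)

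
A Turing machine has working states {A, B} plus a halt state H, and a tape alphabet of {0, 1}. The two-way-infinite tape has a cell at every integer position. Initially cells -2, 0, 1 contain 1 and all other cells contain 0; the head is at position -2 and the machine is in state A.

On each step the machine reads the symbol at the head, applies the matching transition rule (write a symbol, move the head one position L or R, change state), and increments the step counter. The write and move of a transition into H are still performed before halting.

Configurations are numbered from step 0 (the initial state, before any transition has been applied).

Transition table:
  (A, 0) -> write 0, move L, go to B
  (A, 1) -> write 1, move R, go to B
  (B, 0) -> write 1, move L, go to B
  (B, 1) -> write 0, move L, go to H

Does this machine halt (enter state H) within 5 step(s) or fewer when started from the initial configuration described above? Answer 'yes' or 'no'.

Answer: yes

Derivation:
Step 1: in state A at pos -2, read 1 -> (A,1)->write 1,move R,goto B. Now: state=B, head=-1, tape[-3..2]=010110 (head:   ^)
Step 2: in state B at pos -1, read 0 -> (B,0)->write 1,move L,goto B. Now: state=B, head=-2, tape[-3..2]=011110 (head:  ^)
Step 3: in state B at pos -2, read 1 -> (B,1)->write 0,move L,goto H. Now: state=H, head=-3, tape[-4..2]=0001110 (head:  ^)
State H reached at step 3; 3 <= 5 -> yes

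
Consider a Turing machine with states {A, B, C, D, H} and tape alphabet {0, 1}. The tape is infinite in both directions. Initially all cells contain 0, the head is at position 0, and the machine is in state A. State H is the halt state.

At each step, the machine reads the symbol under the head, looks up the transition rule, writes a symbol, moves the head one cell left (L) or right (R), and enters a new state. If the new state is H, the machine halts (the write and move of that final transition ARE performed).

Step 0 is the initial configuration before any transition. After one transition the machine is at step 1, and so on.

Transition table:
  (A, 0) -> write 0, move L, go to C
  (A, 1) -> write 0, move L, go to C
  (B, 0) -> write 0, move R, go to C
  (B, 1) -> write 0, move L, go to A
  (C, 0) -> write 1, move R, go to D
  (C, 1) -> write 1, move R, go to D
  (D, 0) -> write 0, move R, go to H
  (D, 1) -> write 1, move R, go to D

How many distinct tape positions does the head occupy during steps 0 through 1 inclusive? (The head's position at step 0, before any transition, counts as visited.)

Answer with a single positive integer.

Answer: 2

Derivation:
Step 1: in state A at pos 0, read 0 -> (A,0)->write 0,move L,goto C. Now: state=C, head=-1, tape[-2..1]=0000 (head:  ^)
Head positions at steps 0..1: starting at 0, distinct positions visited = {-1, 0} -> 2 position(s)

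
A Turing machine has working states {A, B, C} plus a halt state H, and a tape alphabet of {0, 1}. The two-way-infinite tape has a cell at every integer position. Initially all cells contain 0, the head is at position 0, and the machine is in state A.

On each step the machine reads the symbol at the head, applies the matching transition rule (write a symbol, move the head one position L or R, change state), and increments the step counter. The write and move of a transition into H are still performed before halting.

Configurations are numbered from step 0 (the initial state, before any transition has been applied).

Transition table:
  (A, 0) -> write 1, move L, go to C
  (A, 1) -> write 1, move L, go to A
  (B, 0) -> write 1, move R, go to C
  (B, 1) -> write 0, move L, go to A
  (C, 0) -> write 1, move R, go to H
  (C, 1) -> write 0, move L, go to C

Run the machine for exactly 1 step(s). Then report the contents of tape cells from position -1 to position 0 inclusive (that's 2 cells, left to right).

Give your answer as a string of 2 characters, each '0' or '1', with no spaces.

Answer: 01

Derivation:
Step 1: in state A at pos 0, read 0 -> (A,0)->write 1,move L,goto C. Now: state=C, head=-1, tape[-2..1]=0010 (head:  ^)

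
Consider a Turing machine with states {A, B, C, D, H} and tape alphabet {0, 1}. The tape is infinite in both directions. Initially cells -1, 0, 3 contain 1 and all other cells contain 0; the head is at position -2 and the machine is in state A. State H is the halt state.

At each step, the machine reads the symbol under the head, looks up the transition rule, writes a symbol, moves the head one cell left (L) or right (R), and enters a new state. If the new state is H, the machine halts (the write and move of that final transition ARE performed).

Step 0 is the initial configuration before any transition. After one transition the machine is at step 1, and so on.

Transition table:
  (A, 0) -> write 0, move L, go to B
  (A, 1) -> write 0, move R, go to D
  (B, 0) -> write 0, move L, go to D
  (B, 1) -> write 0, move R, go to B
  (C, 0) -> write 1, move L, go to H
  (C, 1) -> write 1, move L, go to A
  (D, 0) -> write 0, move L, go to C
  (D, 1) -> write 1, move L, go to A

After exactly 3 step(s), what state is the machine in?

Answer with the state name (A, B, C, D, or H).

Answer: C

Derivation:
Step 1: in state A at pos -2, read 0 -> (A,0)->write 0,move L,goto B. Now: state=B, head=-3, tape[-4..4]=000110010 (head:  ^)
Step 2: in state B at pos -3, read 0 -> (B,0)->write 0,move L,goto D. Now: state=D, head=-4, tape[-5..4]=0000110010 (head:  ^)
Step 3: in state D at pos -4, read 0 -> (D,0)->write 0,move L,goto C. Now: state=C, head=-5, tape[-6..4]=00000110010 (head:  ^)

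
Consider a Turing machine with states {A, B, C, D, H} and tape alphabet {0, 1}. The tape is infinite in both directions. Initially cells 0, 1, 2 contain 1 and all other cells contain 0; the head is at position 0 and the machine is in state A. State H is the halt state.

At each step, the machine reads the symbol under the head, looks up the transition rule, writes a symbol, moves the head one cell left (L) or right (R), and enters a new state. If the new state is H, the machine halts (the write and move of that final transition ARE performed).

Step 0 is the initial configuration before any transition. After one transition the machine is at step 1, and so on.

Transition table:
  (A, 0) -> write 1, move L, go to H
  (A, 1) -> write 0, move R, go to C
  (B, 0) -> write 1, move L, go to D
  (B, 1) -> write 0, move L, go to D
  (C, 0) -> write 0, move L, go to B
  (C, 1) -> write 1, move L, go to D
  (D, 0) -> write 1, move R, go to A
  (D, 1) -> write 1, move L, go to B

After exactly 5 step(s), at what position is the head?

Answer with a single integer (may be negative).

Answer: 1

Derivation:
Step 1: in state A at pos 0, read 1 -> (A,1)->write 0,move R,goto C. Now: state=C, head=1, tape[-1..3]=00110 (head:   ^)
Step 2: in state C at pos 1, read 1 -> (C,1)->write 1,move L,goto D. Now: state=D, head=0, tape[-1..3]=00110 (head:  ^)
Step 3: in state D at pos 0, read 0 -> (D,0)->write 1,move R,goto A. Now: state=A, head=1, tape[-1..3]=01110 (head:   ^)
Step 4: in state A at pos 1, read 1 -> (A,1)->write 0,move R,goto C. Now: state=C, head=2, tape[-1..3]=01010 (head:    ^)
Step 5: in state C at pos 2, read 1 -> (C,1)->write 1,move L,goto D. Now: state=D, head=1, tape[-1..3]=01010 (head:   ^)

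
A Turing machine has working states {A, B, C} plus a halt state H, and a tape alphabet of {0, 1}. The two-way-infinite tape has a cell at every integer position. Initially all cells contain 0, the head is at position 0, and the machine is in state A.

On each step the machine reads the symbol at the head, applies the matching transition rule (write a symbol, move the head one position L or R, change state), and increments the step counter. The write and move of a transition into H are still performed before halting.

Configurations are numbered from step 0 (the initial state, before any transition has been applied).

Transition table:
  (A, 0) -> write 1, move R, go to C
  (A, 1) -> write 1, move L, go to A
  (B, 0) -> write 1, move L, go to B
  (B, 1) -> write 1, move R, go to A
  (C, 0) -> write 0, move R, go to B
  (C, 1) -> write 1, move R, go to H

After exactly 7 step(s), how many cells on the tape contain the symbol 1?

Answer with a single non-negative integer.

Answer: 3

Derivation:
Step 1: in state A at pos 0, read 0 -> (A,0)->write 1,move R,goto C. Now: state=C, head=1, tape[-1..2]=0100 (head:   ^)
Step 2: in state C at pos 1, read 0 -> (C,0)->write 0,move R,goto B. Now: state=B, head=2, tape[-1..3]=01000 (head:    ^)
Step 3: in state B at pos 2, read 0 -> (B,0)->write 1,move L,goto B. Now: state=B, head=1, tape[-1..3]=01010 (head:   ^)
Step 4: in state B at pos 1, read 0 -> (B,0)->write 1,move L,goto B. Now: state=B, head=0, tape[-1..3]=01110 (head:  ^)
Step 5: in state B at pos 0, read 1 -> (B,1)->write 1,move R,goto A. Now: state=A, head=1, tape[-1..3]=01110 (head:   ^)
Step 6: in state A at pos 1, read 1 -> (A,1)->write 1,move L,goto A. Now: state=A, head=0, tape[-1..3]=01110 (head:  ^)
Step 7: in state A at pos 0, read 1 -> (A,1)->write 1,move L,goto A. Now: state=A, head=-1, tape[-2..3]=001110 (head:  ^)
Cells containing 1 after step 7: {0, 1, 2} -> 3 cell(s)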